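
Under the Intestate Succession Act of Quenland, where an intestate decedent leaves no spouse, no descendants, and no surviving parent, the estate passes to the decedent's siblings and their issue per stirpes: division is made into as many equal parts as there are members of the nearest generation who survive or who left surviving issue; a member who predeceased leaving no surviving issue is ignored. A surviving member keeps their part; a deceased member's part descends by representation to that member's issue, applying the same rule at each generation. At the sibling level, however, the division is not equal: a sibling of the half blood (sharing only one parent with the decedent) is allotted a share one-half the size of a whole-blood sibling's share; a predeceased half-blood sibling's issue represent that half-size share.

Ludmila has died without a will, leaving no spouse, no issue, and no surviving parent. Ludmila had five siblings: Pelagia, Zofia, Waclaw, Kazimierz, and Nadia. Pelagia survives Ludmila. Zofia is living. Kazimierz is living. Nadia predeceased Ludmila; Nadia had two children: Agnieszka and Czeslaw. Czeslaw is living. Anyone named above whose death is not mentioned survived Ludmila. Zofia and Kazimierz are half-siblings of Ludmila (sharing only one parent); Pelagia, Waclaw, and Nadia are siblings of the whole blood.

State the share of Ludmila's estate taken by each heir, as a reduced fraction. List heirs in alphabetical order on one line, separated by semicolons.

Agnieszka 1/8; Czeslaw 1/8; Kazimierz 1/8; Pelagia 1/4; Waclaw 1/4; Zofia 1/8

No spouse, descendants, or parent survives, so the estate passes to Ludmila's siblings per stirpes.
Half-blood siblings count for one-half the weight of whole-blood siblings at the initial division.
Dividing 1 in proportion to weights (total weight 4): Pelagia (weight 1) → 1/4; Zofia (weight 1/2) → 1/8; Waclaw (weight 1) → 1/4; Kazimierz (weight 1/2) → 1/8; Nadia (weight 1) → 1/4.
Pelagia is living and takes 1/4.
Zofia is living and takes 1/8.
Waclaw is living and takes 1/4.
Kazimierz is living and takes 1/8.
Nadia predeceased; the 1/4 allotted to Nadia's branch passes to Nadia's issue by representation.
The 1/4 is divided into 2 equal shares of 1/8 among Agnieszka, Czeslaw.
Agnieszka is living and takes 1/8.
Czeslaw is living and takes 1/8.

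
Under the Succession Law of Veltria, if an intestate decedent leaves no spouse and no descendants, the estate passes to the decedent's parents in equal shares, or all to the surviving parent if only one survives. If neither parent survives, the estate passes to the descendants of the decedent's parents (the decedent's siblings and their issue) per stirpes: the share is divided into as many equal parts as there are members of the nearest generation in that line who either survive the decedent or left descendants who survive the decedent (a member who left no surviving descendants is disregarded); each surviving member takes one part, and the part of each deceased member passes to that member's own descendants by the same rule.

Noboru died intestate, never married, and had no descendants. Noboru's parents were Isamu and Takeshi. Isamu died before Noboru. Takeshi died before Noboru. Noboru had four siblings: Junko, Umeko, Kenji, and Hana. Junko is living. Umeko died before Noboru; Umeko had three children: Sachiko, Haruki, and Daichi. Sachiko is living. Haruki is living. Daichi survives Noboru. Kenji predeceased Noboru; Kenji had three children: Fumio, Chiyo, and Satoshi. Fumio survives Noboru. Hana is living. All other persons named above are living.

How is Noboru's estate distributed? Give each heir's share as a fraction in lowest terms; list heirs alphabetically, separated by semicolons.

Chiyo 1/12; Daichi 1/12; Fumio 1/12; Hana 1/4; Haruki 1/12; Junko 1/4; Sachiko 1/12; Satoshi 1/12

Neither parent survives and there are no descendants, so the estate passes to Noboru's siblings and their issue per stirpes.
The estate is divided into 4 equal shares of 1/4 among Junko, Umeko, Kenji, Hana.
Junko is living and takes 1/4.
Umeko predeceased; the 1/4 allotted to Umeko's branch passes to Umeko's issue by representation.
The 1/4 is divided into 3 equal shares of 1/12 among Sachiko, Haruki, Daichi.
Sachiko is living and takes 1/12.
Haruki is living and takes 1/12.
Daichi is living and takes 1/12.
Kenji predeceased; the 1/4 allotted to Kenji's branch passes to Kenji's issue by representation.
The 1/4 is divided into 3 equal shares of 1/12 among Fumio, Chiyo, Satoshi.
Fumio is living and takes 1/12.
Chiyo is living and takes 1/12.
Satoshi is living and takes 1/12.
Hana is living and takes 1/4.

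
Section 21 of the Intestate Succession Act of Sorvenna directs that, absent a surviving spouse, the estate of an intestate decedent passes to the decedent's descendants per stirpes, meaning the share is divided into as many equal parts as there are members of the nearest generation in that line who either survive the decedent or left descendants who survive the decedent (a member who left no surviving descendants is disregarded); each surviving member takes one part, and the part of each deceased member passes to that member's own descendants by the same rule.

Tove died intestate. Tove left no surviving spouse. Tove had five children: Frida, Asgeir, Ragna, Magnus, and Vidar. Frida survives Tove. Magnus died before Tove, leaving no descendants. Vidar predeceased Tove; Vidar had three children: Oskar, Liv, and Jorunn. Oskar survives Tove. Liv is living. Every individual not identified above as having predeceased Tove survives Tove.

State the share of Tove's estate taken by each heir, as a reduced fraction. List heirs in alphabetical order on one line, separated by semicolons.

There is no surviving spouse, so the entire estate passes to Tove's descendants per stirpes.
Magnus left no surviving issue, so that branch lapses and is disregarded.
The estate is divided into 4 equal shares of 1/4 among Frida, Asgeir, Ragna, Vidar.
Frida is living and takes 1/4.
Asgeir is living and takes 1/4.
Ragna is living and takes 1/4.
Vidar predeceased; the 1/4 allotted to Vidar's branch passes to Vidar's issue by representation.
The 1/4 is divided into 3 equal shares of 1/12 among Oskar, Liv, Jorunn.
Oskar is living and takes 1/12.
Liv is living and takes 1/12.
Jorunn is living and takes 1/12.

Asgeir 1/4; Frida 1/4; Jorunn 1/12; Liv 1/12; Oskar 1/12; Ragna 1/4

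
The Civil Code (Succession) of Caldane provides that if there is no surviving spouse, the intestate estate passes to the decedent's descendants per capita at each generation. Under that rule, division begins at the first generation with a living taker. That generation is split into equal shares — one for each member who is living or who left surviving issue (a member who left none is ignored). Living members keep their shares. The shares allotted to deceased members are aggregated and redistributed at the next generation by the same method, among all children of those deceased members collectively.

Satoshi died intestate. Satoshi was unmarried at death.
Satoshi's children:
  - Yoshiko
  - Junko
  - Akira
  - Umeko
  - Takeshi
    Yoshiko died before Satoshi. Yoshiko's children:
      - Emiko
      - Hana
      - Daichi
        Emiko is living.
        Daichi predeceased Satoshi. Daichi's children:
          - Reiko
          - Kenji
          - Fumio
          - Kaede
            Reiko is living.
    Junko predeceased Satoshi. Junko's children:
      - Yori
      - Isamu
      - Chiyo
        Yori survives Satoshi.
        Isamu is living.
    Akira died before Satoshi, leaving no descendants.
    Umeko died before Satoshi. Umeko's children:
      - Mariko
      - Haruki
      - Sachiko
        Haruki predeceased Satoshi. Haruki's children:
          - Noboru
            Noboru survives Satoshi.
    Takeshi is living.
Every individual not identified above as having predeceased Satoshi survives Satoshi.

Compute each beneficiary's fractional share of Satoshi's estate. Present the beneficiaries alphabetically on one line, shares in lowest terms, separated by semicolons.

Chiyo 1/12; Emiko 1/12; Fumio 1/30; Hana 1/12; Isamu 1/12; Kaede 1/30; Kenji 1/30; Mariko 1/12; Noboru 1/30; Reiko 1/30; Sachiko 1/12; Takeshi 1/4; Yori 1/12

There is no surviving spouse, so the entire estate passes to Satoshi's descendants per capita at each generation.
At generation 1 (Yoshiko, Junko, Umeko, Takeshi) there are 4 shares of (1)/4 = 1/4 each.
Living: Takeshi — each takes 1/4.
Deceased: Yoshiko, Junko, and Umeko. Their combined 3/4 is pooled and carried to generation 2.
At generation 2 (Emiko, Hana, Daichi, Yori, Isamu, Chiyo, Mariko, Haruki, Sachiko) there are 9 shares of (3/4)/9 = 1/12 each.
Living: Emiko, Hana, Yori, Isamu, Chiyo, Mariko, and Sachiko — each takes 1/12.
Deceased: Daichi and Haruki. Their combined 1/6 is pooled and carried to generation 3.
At generation 3 (Reiko, Kenji, Fumio, Kaede, Noboru) there are 5 shares of (1/6)/5 = 1/30 each.
Living: Reiko, Kenji, Fumio, Kaede, and Noboru — each takes 1/30.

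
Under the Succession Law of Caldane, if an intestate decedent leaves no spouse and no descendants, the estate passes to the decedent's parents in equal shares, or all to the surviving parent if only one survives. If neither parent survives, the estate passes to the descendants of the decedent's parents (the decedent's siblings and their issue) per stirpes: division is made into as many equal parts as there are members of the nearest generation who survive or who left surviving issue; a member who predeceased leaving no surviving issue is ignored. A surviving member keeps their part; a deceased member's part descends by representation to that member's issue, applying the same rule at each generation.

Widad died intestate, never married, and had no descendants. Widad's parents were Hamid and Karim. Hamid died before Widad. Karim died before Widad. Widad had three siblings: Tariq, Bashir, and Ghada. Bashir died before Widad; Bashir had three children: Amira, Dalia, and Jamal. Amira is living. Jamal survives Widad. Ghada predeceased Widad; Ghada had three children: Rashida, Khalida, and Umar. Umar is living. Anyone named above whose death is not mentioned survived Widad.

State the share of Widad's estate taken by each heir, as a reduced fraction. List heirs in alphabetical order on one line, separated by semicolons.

Neither parent survives and there are no descendants, so the estate passes to Widad's siblings and their issue per stirpes.
The estate is divided into 3 equal shares of 1/3 among Tariq, Bashir, Ghada.
Tariq is living and takes 1/3.
Bashir predeceased; the 1/3 allotted to Bashir's branch passes to Bashir's issue by representation.
The 1/3 is divided into 3 equal shares of 1/9 among Amira, Dalia, Jamal.
Amira is living and takes 1/9.
Dalia is living and takes 1/9.
Jamal is living and takes 1/9.
Ghada predeceased; the 1/3 allotted to Ghada's branch passes to Ghada's issue by representation.
The 1/3 is divided into 3 equal shares of 1/9 among Rashida, Khalida, Umar.
Rashida is living and takes 1/9.
Khalida is living and takes 1/9.
Umar is living and takes 1/9.

Amira 1/9; Dalia 1/9; Jamal 1/9; Khalida 1/9; Rashida 1/9; Tariq 1/3; Umar 1/9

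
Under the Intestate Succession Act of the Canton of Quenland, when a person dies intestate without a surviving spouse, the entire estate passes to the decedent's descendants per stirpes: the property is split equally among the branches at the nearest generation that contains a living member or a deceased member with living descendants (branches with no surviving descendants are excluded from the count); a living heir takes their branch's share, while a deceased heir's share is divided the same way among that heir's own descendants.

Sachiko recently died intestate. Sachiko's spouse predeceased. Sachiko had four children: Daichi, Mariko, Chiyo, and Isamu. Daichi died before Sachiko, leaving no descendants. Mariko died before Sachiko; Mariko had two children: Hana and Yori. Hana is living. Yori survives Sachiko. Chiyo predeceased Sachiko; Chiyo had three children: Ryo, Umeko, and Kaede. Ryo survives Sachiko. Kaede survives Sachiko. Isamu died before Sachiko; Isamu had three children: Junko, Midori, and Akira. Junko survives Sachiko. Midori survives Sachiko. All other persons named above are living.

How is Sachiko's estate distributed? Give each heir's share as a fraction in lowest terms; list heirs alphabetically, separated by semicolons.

Akira 1/9; Hana 1/6; Junko 1/9; Kaede 1/9; Midori 1/9; Ryo 1/9; Umeko 1/9; Yori 1/6

There is no surviving spouse, so the entire estate passes to Sachiko's descendants per stirpes.
Daichi left no surviving issue, so that branch lapses and is disregarded.
The estate is divided into 3 equal shares of 1/3 among Mariko, Chiyo, Isamu.
Mariko predeceased; the 1/3 allotted to Mariko's branch passes to Mariko's issue by representation.
The 1/3 is divided into 2 equal shares of 1/6 among Hana, Yori.
Hana is living and takes 1/6.
Yori is living and takes 1/6.
Chiyo predeceased; the 1/3 allotted to Chiyo's branch passes to Chiyo's issue by representation.
The 1/3 is divided into 3 equal shares of 1/9 among Ryo, Umeko, Kaede.
Ryo is living and takes 1/9.
Umeko is living and takes 1/9.
Kaede is living and takes 1/9.
Isamu predeceased; the 1/3 allotted to Isamu's branch passes to Isamu's issue by representation.
The 1/3 is divided into 3 equal shares of 1/9 among Junko, Midori, Akira.
Junko is living and takes 1/9.
Midori is living and takes 1/9.
Akira is living and takes 1/9.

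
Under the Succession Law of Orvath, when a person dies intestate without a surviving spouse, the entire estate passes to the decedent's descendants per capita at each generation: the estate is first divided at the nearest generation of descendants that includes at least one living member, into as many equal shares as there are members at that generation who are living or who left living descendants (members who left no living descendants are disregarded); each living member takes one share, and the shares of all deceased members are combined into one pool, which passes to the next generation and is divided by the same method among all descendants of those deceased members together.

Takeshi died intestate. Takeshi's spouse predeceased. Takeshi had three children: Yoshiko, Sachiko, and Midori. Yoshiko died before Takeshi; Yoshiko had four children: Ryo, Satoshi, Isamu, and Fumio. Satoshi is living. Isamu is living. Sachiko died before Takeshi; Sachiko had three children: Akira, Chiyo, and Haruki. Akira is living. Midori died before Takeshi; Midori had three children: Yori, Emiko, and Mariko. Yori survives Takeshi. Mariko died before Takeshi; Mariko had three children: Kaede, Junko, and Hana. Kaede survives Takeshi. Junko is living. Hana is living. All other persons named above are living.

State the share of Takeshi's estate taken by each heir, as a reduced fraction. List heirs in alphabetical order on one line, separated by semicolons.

There is no surviving spouse, so the entire estate passes to Takeshi's descendants per capita at each generation.
No one at generation 1 (Yoshiko, Sachiko, Midori) is living; moving to the next generation.
At generation 2 (Ryo, Satoshi, Isamu, Fumio, Akira, Chiyo, Haruki, Yori, Emiko, Mariko) there are 10 shares of (1)/10 = 1/10 each.
Living: Ryo, Satoshi, Isamu, Fumio, Akira, Chiyo, Haruki, Yori, and Emiko — each takes 1/10.
Deceased: Mariko. That 1/10 share is carried to generation 3.
At generation 3 (Kaede, Junko, Hana) there are 3 shares of (1/10)/3 = 1/30 each.
Living: Kaede, Junko, and Hana — each takes 1/30.

Akira 1/10; Chiyo 1/10; Emiko 1/10; Fumio 1/10; Hana 1/30; Haruki 1/10; Isamu 1/10; Junko 1/30; Kaede 1/30; Ryo 1/10; Satoshi 1/10; Yori 1/10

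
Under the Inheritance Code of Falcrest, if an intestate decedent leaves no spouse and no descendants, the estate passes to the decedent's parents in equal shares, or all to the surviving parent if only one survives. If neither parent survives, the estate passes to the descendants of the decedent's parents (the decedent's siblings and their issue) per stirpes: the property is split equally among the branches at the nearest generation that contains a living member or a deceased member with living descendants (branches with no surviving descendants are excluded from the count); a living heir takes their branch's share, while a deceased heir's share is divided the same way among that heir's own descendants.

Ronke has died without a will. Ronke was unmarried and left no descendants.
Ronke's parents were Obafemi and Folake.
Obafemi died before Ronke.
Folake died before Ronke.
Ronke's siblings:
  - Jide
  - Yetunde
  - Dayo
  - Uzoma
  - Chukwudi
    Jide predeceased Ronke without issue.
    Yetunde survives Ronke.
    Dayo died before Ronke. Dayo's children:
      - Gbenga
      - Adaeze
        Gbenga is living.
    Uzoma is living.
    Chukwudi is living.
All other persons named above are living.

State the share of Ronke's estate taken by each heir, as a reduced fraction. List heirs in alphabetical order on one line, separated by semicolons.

Adaeze 1/8; Chukwudi 1/4; Gbenga 1/8; Uzoma 1/4; Yetunde 1/4

Neither parent survives and there are no descendants, so the estate passes to Ronke's siblings and their issue per stirpes.
Jide left no surviving issue, so that branch lapses and is disregarded.
The estate is divided into 4 equal shares of 1/4 among Yetunde, Dayo, Uzoma, Chukwudi.
Yetunde is living and takes 1/4.
Dayo predeceased; the 1/4 allotted to Dayo's branch passes to Dayo's issue by representation.
The 1/4 is divided into 2 equal shares of 1/8 among Gbenga, Adaeze.
Gbenga is living and takes 1/8.
Adaeze is living and takes 1/8.
Uzoma is living and takes 1/4.
Chukwudi is living and takes 1/4.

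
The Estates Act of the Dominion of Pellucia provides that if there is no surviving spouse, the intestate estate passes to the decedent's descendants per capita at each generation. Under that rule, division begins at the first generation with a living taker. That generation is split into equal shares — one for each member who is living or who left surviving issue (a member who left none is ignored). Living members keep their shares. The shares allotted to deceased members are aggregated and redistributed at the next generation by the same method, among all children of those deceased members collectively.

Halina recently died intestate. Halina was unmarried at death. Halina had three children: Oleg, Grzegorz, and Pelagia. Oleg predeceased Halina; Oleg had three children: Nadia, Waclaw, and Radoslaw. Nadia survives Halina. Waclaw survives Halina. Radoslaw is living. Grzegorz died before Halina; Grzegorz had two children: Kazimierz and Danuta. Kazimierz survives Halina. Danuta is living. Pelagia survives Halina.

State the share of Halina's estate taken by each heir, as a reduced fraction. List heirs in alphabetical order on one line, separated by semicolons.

There is no surviving spouse, so the entire estate passes to Halina's descendants per capita at each generation.
At generation 1 (Oleg, Grzegorz, Pelagia) there are 3 shares of (1)/3 = 1/3 each.
Living: Pelagia — each takes 1/3.
Deceased: Oleg and Grzegorz. Their combined 2/3 is pooled and carried to generation 2.
At generation 2 (Nadia, Waclaw, Radoslaw, Kazimierz, Danuta) there are 5 shares of (2/3)/5 = 2/15 each.
Living: Nadia, Waclaw, Radoslaw, Kazimierz, and Danuta — each takes 2/15.

Danuta 2/15; Kazimierz 2/15; Nadia 2/15; Pelagia 1/3; Radoslaw 2/15; Waclaw 2/15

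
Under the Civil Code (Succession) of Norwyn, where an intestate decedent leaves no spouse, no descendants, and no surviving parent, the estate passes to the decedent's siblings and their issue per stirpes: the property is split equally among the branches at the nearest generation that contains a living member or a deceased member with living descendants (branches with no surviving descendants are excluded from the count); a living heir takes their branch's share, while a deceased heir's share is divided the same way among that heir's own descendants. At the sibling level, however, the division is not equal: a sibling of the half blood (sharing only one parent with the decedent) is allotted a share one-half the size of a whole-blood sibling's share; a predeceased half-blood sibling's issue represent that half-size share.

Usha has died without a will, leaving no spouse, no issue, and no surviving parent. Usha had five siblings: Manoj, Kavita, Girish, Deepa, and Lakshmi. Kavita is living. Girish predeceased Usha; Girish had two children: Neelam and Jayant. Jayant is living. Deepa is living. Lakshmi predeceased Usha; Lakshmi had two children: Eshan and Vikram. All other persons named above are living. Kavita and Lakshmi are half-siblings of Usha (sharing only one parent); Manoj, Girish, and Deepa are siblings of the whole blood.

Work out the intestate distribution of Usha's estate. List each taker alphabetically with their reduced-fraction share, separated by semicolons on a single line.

Deepa 1/4; Eshan 1/16; Jayant 1/8; Kavita 1/8; Manoj 1/4; Neelam 1/8; Vikram 1/16

No spouse, descendants, or parent survives, so the estate passes to Usha's siblings per stirpes.
Half-blood siblings count for one-half the weight of whole-blood siblings at the initial division.
Dividing 1 in proportion to weights (total weight 4): Manoj (weight 1) → 1/4; Kavita (weight 1/2) → 1/8; Girish (weight 1) → 1/4; Deepa (weight 1) → 1/4; Lakshmi (weight 1/2) → 1/8.
Manoj is living and takes 1/4.
Kavita is living and takes 1/8.
Girish predeceased; the 1/4 allotted to Girish's branch passes to Girish's issue by representation.
The 1/4 is divided into 2 equal shares of 1/8 among Neelam, Jayant.
Neelam is living and takes 1/8.
Jayant is living and takes 1/8.
Deepa is living and takes 1/4.
Lakshmi predeceased; the 1/8 allotted to Lakshmi's branch passes to Lakshmi's issue by representation.
The 1/8 is divided into 2 equal shares of 1/16 among Eshan, Vikram.
Eshan is living and takes 1/16.
Vikram is living and takes 1/16.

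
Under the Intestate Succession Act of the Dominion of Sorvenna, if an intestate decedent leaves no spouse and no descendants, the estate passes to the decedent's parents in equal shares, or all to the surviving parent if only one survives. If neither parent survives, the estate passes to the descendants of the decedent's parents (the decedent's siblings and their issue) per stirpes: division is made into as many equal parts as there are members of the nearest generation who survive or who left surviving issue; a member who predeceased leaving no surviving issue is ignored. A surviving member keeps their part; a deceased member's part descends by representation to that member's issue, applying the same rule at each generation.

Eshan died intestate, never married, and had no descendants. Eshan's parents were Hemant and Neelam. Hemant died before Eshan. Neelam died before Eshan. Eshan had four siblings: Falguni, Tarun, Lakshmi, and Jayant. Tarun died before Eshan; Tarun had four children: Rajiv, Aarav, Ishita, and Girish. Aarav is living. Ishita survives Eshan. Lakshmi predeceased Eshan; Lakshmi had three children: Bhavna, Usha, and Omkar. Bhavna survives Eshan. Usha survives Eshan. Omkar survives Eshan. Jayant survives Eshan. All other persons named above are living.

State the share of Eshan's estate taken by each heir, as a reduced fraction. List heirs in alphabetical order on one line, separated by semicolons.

Aarav 1/16; Bhavna 1/12; Falguni 1/4; Girish 1/16; Ishita 1/16; Jayant 1/4; Omkar 1/12; Rajiv 1/16; Usha 1/12

Neither parent survives and there are no descendants, so the estate passes to Eshan's siblings and their issue per stirpes.
The estate is divided into 4 equal shares of 1/4 among Falguni, Tarun, Lakshmi, Jayant.
Falguni is living and takes 1/4.
Tarun predeceased; the 1/4 allotted to Tarun's branch passes to Tarun's issue by representation.
The 1/4 is divided into 4 equal shares of 1/16 among Rajiv, Aarav, Ishita, Girish.
Rajiv is living and takes 1/16.
Aarav is living and takes 1/16.
Ishita is living and takes 1/16.
Girish is living and takes 1/16.
Lakshmi predeceased; the 1/4 allotted to Lakshmi's branch passes to Lakshmi's issue by representation.
The 1/4 is divided into 3 equal shares of 1/12 among Bhavna, Usha, Omkar.
Bhavna is living and takes 1/12.
Usha is living and takes 1/12.
Omkar is living and takes 1/12.
Jayant is living and takes 1/4.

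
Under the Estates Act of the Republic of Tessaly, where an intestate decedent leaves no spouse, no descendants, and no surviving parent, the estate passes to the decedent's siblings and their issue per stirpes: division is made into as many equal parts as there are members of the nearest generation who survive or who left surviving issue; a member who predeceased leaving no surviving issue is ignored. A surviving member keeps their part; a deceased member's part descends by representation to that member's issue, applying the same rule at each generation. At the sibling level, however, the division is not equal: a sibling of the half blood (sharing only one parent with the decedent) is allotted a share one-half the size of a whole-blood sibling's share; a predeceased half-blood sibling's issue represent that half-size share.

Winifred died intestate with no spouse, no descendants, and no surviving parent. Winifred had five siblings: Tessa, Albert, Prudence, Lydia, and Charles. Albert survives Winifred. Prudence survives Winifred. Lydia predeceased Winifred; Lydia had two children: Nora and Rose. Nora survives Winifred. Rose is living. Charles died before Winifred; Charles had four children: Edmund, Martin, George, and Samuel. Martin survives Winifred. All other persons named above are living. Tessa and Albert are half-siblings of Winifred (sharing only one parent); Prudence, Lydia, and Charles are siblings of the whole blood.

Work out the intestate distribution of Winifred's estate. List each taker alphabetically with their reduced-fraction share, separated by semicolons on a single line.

Albert 1/8; Edmund 1/16; George 1/16; Martin 1/16; Nora 1/8; Prudence 1/4; Rose 1/8; Samuel 1/16; Tessa 1/8

No spouse, descendants, or parent survives, so the estate passes to Winifred's siblings per stirpes.
Half-blood siblings count for one-half the weight of whole-blood siblings at the initial division.
Dividing 1 in proportion to weights (total weight 4): Tessa (weight 1/2) → 1/8; Albert (weight 1/2) → 1/8; Prudence (weight 1) → 1/4; Lydia (weight 1) → 1/4; Charles (weight 1) → 1/4.
Tessa is living and takes 1/8.
Albert is living and takes 1/8.
Prudence is living and takes 1/4.
Lydia predeceased; the 1/4 allotted to Lydia's branch passes to Lydia's issue by representation.
The 1/4 is divided into 2 equal shares of 1/8 among Nora, Rose.
Nora is living and takes 1/8.
Rose is living and takes 1/8.
Charles predeceased; the 1/4 allotted to Charles's branch passes to Charles's issue by representation.
The 1/4 is divided into 4 equal shares of 1/16 among Edmund, Martin, George, Samuel.
Edmund is living and takes 1/16.
Martin is living and takes 1/16.
George is living and takes 1/16.
Samuel is living and takes 1/16.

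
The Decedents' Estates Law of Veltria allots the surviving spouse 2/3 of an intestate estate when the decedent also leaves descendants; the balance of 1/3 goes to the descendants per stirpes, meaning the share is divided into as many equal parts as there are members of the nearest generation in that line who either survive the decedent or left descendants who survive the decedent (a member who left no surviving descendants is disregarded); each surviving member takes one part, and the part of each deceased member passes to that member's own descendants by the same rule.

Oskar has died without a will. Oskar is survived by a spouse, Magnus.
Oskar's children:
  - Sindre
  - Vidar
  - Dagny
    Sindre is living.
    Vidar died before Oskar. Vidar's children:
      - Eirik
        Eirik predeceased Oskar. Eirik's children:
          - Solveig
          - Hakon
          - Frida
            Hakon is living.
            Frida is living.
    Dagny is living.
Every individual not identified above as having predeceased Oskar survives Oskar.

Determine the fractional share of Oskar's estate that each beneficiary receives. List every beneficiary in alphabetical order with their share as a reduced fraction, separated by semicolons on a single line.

Magnus, as surviving spouse, takes 2/3.
The remaining 1/3 passes to Oskar's descendants per stirpes.
The 1/3 is divided into 3 equal shares of 1/9 among Sindre, Vidar, Dagny.
Sindre is living and takes 1/9.
Vidar predeceased; the 1/9 allotted to Vidar's branch passes to Vidar's issue by representation.
Eirik's line is the sole branch at this level, so the full 1/9 passes to Eirik's issue by representation.
The 1/9 is divided into 3 equal shares of 1/27 among Solveig, Hakon, Frida.
Solveig is living and takes 1/27.
Hakon is living and takes 1/27.
Frida is living and takes 1/27.
Dagny is living and takes 1/9.

Dagny 1/9; Frida 1/27; Hakon 1/27; Magnus 2/3; Sindre 1/9; Solveig 1/27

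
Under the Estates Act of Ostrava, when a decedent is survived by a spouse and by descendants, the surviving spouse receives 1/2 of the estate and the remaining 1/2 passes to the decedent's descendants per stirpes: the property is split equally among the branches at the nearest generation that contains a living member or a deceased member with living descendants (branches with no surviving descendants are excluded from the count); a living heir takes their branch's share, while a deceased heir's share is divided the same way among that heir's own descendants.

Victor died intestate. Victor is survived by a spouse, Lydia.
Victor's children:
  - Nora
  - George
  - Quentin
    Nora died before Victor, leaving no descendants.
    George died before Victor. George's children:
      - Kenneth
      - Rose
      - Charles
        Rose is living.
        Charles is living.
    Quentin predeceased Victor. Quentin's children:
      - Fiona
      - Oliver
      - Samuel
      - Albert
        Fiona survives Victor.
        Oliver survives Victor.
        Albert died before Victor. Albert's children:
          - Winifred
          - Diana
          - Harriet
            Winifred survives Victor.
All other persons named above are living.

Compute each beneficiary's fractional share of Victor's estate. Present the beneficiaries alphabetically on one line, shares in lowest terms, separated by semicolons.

Charles 1/12; Diana 1/48; Fiona 1/16; Harriet 1/48; Kenneth 1/12; Lydia 1/2; Oliver 1/16; Rose 1/12; Samuel 1/16; Winifred 1/48

Lydia, as surviving spouse, takes 1/2.
The remaining 1/2 passes to Victor's descendants per stirpes.
Nora left no surviving issue, so that branch lapses and is disregarded.
The 1/2 is divided into 2 equal shares of 1/4 among George, Quentin.
George predeceased; the 1/4 allotted to George's branch passes to George's issue by representation.
The 1/4 is divided into 3 equal shares of 1/12 among Kenneth, Rose, Charles.
Kenneth is living and takes 1/12.
Rose is living and takes 1/12.
Charles is living and takes 1/12.
Quentin predeceased; the 1/4 allotted to Quentin's branch passes to Quentin's issue by representation.
The 1/4 is divided into 4 equal shares of 1/16 among Fiona, Oliver, Samuel, Albert.
Fiona is living and takes 1/16.
Oliver is living and takes 1/16.
Samuel is living and takes 1/16.
Albert predeceased; the 1/16 allotted to Albert's branch passes to Albert's issue by representation.
The 1/16 is divided into 3 equal shares of 1/48 among Winifred, Diana, Harriet.
Winifred is living and takes 1/48.
Diana is living and takes 1/48.
Harriet is living and takes 1/48.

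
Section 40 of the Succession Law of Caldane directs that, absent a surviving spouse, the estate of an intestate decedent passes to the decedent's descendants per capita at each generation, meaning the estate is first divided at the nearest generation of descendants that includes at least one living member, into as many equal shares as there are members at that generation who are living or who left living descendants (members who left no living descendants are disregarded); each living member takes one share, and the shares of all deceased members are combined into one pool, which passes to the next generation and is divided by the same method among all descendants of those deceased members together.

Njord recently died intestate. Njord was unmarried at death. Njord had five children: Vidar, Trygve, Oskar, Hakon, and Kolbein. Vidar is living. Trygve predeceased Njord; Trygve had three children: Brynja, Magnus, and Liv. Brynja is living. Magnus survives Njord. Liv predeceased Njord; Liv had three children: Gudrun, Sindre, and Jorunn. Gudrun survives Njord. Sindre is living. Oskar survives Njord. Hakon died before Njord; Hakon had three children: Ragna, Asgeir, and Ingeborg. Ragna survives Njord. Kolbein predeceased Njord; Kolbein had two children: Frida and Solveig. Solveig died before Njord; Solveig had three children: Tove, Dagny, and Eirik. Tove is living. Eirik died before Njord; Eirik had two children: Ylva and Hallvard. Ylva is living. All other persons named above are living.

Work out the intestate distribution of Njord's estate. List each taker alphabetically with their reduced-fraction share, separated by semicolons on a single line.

There is no surviving spouse, so the entire estate passes to Njord's descendants per capita at each generation.
At generation 1 (Vidar, Trygve, Oskar, Hakon, Kolbein) there are 5 shares of (1)/5 = 1/5 each.
Living: Vidar and Oskar — each takes 1/5.
Deceased: Trygve, Hakon, and Kolbein. Their combined 3/5 is pooled and carried to generation 2.
At generation 2 (Brynja, Magnus, Liv, Ragna, Asgeir, Ingeborg, Frida, Solveig) there are 8 shares of (3/5)/8 = 3/40 each.
Living: Brynja, Magnus, Ragna, Asgeir, Ingeborg, and Frida — each takes 3/40.
Deceased: Liv and Solveig. Their combined 3/20 is pooled and carried to generation 3.
At generation 3 (Gudrun, Sindre, Jorunn, Tove, Dagny, Eirik) there are 6 shares of (3/20)/6 = 1/40 each.
Living: Gudrun, Sindre, Jorunn, Tove, and Dagny — each takes 1/40.
Deceased: Eirik. That 1/40 share is carried to generation 4.
At generation 4 (Ylva, Hallvard) there are 2 shares of (1/40)/2 = 1/80 each.
Living: Ylva and Hallvard — each takes 1/80.

Asgeir 3/40; Brynja 3/40; Dagny 1/40; Frida 3/40; Gudrun 1/40; Hallvard 1/80; Ingeborg 3/40; Jorunn 1/40; Magnus 3/40; Oskar 1/5; Ragna 3/40; Sindre 1/40; Tove 1/40; Vidar 1/5; Ylva 1/80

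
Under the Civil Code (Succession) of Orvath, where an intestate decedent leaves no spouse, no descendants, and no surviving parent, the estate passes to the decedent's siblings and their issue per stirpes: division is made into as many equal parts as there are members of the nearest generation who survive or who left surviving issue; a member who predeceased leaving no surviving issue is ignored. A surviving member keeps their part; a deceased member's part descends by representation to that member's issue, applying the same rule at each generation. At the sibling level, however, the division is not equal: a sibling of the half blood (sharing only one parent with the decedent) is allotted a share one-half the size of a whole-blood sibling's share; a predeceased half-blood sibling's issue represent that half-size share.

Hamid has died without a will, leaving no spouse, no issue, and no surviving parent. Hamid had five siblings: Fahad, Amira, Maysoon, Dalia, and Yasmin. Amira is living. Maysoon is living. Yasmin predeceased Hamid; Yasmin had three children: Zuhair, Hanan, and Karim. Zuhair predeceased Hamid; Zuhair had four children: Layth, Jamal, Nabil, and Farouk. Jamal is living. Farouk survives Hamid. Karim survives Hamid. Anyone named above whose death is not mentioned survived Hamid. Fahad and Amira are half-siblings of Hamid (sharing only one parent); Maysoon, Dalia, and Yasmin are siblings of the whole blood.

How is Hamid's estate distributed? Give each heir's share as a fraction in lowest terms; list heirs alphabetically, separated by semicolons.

No spouse, descendants, or parent survives, so the estate passes to Hamid's siblings per stirpes.
Half-blood siblings count for one-half the weight of whole-blood siblings at the initial division.
Dividing 1 in proportion to weights (total weight 4): Fahad (weight 1/2) → 1/8; Amira (weight 1/2) → 1/8; Maysoon (weight 1) → 1/4; Dalia (weight 1) → 1/4; Yasmin (weight 1) → 1/4.
Fahad is living and takes 1/8.
Amira is living and takes 1/8.
Maysoon is living and takes 1/4.
Dalia is living and takes 1/4.
Yasmin predeceased; the 1/4 allotted to Yasmin's branch passes to Yasmin's issue by representation.
The 1/4 is divided into 3 equal shares of 1/12 among Zuhair, Hanan, Karim.
Zuhair predeceased; the 1/12 allotted to Zuhair's branch passes to Zuhair's issue by representation.
The 1/12 is divided into 4 equal shares of 1/48 among Layth, Jamal, Nabil, Farouk.
Layth is living and takes 1/48.
Jamal is living and takes 1/48.
Nabil is living and takes 1/48.
Farouk is living and takes 1/48.
Hanan is living and takes 1/12.
Karim is living and takes 1/12.

Amira 1/8; Dalia 1/4; Fahad 1/8; Farouk 1/48; Hanan 1/12; Jamal 1/48; Karim 1/12; Layth 1/48; Maysoon 1/4; Nabil 1/48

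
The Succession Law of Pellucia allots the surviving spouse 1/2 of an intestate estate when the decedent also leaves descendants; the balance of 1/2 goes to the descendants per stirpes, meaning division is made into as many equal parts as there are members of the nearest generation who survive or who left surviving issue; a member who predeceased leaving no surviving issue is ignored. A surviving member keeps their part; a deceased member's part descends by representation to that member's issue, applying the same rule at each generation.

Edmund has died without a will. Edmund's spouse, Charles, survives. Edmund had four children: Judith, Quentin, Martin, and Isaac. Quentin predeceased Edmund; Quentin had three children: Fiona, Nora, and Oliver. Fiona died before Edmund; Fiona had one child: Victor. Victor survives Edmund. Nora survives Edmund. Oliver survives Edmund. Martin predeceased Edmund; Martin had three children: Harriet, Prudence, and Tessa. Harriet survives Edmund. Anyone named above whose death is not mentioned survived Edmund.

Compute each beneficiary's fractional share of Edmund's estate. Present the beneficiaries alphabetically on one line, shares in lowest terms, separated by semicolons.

Charles 1/2; Harriet 1/24; Isaac 1/8; Judith 1/8; Nora 1/24; Oliver 1/24; Prudence 1/24; Tessa 1/24; Victor 1/24

Charles, as surviving spouse, takes 1/2.
The remaining 1/2 passes to Edmund's descendants per stirpes.
The 1/2 is divided into 4 equal shares of 1/8 among Judith, Quentin, Martin, Isaac.
Judith is living and takes 1/8.
Quentin predeceased; the 1/8 allotted to Quentin's branch passes to Quentin's issue by representation.
The 1/8 is divided into 3 equal shares of 1/24 among Fiona, Nora, Oliver.
Fiona predeceased; the 1/24 allotted to Fiona's branch passes to Fiona's issue by representation.
Victor is the sole taker at this level and receives the full 1/24.
Nora is living and takes 1/24.
Oliver is living and takes 1/24.
Martin predeceased; the 1/8 allotted to Martin's branch passes to Martin's issue by representation.
The 1/8 is divided into 3 equal shares of 1/24 among Harriet, Prudence, Tessa.
Harriet is living and takes 1/24.
Prudence is living and takes 1/24.
Tessa is living and takes 1/24.
Isaac is living and takes 1/8.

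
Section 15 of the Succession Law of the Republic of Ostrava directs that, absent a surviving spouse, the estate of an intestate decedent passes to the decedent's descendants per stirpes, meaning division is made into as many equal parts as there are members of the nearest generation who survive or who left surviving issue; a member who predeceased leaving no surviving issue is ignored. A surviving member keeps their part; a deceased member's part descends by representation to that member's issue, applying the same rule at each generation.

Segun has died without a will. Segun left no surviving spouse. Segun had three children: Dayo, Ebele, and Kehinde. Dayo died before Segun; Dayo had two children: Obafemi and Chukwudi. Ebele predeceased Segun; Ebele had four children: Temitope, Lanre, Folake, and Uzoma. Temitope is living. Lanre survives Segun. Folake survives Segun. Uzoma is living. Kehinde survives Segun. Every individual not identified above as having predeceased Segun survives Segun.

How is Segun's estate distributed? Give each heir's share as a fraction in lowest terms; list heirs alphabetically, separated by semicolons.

Chukwudi 1/6; Folake 1/12; Kehinde 1/3; Lanre 1/12; Obafemi 1/6; Temitope 1/12; Uzoma 1/12

There is no surviving spouse, so the entire estate passes to Segun's descendants per stirpes.
The estate is divided into 3 equal shares of 1/3 among Dayo, Ebele, Kehinde.
Dayo predeceased; the 1/3 allotted to Dayo's branch passes to Dayo's issue by representation.
The 1/3 is divided into 2 equal shares of 1/6 among Obafemi, Chukwudi.
Obafemi is living and takes 1/6.
Chukwudi is living and takes 1/6.
Ebele predeceased; the 1/3 allotted to Ebele's branch passes to Ebele's issue by representation.
The 1/3 is divided into 4 equal shares of 1/12 among Temitope, Lanre, Folake, Uzoma.
Temitope is living and takes 1/12.
Lanre is living and takes 1/12.
Folake is living and takes 1/12.
Uzoma is living and takes 1/12.
Kehinde is living and takes 1/3.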